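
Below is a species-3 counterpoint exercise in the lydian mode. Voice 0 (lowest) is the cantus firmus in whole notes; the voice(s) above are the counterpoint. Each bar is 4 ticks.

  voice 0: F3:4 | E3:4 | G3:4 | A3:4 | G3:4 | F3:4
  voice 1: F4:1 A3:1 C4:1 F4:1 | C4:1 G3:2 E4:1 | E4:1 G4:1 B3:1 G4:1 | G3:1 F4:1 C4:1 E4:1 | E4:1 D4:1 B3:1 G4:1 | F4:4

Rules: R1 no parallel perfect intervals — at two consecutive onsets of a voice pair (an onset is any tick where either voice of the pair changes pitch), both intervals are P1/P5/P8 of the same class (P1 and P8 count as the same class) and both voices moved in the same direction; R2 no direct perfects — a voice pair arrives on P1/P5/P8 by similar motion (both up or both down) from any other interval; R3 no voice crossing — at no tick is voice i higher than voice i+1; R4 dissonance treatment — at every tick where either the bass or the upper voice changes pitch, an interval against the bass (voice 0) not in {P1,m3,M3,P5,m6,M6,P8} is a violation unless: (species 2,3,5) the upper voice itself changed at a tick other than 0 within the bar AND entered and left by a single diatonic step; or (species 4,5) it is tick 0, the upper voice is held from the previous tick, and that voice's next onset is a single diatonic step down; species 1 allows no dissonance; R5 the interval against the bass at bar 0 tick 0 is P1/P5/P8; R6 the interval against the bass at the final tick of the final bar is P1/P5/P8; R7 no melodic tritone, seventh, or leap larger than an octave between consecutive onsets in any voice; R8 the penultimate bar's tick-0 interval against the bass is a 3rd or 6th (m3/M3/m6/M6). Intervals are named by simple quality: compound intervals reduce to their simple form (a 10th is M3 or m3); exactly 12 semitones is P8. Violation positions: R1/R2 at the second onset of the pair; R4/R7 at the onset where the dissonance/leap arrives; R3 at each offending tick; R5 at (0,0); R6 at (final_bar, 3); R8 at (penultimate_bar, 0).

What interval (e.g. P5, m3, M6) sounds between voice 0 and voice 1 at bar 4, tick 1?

P5

voice 0=G3 voice 1=D4 -> P5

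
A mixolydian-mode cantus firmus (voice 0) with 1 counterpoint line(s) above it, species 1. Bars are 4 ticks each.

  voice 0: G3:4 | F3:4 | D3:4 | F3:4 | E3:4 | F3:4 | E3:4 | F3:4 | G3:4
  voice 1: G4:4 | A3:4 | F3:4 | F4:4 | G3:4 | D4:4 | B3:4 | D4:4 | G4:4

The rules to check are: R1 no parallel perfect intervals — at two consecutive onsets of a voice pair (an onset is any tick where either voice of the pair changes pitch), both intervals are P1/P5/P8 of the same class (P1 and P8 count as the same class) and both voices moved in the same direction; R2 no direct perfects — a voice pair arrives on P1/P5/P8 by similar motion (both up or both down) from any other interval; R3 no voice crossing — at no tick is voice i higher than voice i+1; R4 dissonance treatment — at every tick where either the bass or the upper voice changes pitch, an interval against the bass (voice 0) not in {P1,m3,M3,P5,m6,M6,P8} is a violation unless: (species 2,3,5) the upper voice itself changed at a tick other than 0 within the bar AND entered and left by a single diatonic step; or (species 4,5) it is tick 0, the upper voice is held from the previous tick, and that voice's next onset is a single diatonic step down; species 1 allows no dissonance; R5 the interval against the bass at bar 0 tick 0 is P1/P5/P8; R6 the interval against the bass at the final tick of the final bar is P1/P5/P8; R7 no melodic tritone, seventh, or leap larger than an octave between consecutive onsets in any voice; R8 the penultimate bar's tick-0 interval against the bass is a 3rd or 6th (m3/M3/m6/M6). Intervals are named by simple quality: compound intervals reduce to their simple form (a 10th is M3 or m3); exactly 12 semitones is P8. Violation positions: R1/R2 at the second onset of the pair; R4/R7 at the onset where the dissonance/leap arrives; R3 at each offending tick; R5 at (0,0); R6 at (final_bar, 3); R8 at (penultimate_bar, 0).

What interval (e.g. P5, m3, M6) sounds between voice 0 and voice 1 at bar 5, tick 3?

voice 0=F3 voice 1=D4 -> M6

M6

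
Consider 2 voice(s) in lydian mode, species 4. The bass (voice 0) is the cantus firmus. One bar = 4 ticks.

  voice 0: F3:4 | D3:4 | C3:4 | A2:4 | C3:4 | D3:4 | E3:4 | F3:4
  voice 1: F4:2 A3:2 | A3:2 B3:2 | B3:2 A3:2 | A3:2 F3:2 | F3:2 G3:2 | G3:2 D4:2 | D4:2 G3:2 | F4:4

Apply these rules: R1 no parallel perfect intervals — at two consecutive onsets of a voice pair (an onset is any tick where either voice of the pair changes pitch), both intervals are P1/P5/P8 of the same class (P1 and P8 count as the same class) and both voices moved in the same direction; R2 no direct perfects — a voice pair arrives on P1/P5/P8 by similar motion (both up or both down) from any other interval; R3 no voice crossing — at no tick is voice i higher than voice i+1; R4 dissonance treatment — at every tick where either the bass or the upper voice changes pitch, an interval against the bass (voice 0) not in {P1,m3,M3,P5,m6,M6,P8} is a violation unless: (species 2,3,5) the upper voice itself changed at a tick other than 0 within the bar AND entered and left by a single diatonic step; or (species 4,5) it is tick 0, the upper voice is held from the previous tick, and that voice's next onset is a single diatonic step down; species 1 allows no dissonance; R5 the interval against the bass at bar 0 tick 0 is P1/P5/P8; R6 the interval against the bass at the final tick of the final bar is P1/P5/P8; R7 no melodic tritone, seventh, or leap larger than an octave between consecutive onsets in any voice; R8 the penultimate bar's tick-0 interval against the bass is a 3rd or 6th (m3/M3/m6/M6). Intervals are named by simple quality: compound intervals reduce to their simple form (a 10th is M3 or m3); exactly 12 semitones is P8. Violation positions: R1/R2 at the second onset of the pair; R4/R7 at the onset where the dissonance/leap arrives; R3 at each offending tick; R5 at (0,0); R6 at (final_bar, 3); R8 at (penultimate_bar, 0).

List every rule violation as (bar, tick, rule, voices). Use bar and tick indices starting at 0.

(4, 0, R4, (0, 1))
(5, 0, R4, (0, 1))
(6, 0, R4, (0, 1))
(6, 0, R8, (0, 1))
(7, 0, R2, (0, 1))
(7, 0, R7, (1,))

bar 0: v0=F3 v1=F4 downbeat P8
bar 1: v0=D3 v1=A3 downbeat P5
bar 2: v0=C3 v1=B3 downbeat M7
bar 3: v0=A2 v1=A3 downbeat P8
bar 4: v0=C3 v1=F3 downbeat P4
bar 5: v0=D3 v1=G3 downbeat P4
bar 6: v0=E3 v1=D4 downbeat m7
bar 7: v0=F3 v1=F4 downbeat P8
  -> R4 @ bar 4 tick 0 v(0, 1): C3/F3 P4 untreated
  -> R4 @ bar 5 tick 0 v(0, 1): D3/G3 P4 untreated
  -> R4 @ bar 6 tick 0 v(0, 1): E3/D4 m7 untreated
  -> R8 @ bar 6 tick 0 v(0, 1): penult m7 not 3rd/6th
  -> R2 @ bar 7 tick 0 v(0, 1): E3/G3 m3 -> F3/F4 P8 similar
  -> R7 @ bar 7 tick 0 v(1,): G3->F4 leap 10st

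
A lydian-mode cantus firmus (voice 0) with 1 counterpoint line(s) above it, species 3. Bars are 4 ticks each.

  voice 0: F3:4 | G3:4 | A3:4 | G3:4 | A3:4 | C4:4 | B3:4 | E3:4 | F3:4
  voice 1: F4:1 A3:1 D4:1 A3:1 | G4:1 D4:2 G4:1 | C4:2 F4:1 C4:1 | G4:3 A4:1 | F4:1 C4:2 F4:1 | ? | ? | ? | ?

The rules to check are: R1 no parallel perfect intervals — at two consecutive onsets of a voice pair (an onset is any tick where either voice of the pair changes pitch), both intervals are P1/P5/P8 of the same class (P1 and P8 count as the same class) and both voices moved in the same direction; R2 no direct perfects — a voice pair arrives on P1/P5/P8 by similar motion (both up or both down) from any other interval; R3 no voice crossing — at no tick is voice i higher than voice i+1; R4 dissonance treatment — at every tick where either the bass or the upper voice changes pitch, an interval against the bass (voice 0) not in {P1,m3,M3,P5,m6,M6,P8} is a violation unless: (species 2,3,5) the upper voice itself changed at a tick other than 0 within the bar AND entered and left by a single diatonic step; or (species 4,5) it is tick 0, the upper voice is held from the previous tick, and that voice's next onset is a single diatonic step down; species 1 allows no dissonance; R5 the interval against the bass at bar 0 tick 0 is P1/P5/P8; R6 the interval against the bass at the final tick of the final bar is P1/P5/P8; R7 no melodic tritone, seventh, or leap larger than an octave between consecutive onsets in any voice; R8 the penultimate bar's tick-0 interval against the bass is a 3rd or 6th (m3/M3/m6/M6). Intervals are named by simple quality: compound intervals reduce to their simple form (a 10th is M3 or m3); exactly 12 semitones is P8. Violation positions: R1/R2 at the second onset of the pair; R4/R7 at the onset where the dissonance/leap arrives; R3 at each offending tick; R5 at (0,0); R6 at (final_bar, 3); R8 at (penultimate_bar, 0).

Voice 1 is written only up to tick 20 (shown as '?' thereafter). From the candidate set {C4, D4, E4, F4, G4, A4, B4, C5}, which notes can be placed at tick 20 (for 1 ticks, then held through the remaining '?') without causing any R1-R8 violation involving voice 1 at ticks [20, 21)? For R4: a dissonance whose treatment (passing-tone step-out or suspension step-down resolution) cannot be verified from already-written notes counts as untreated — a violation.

{A4, C4, E4}

C4: legal
D4: violates R4
E4: legal
F4: violates R4
G4: violates R2
A4: legal
B4: violates R4,R7
C5: violates R2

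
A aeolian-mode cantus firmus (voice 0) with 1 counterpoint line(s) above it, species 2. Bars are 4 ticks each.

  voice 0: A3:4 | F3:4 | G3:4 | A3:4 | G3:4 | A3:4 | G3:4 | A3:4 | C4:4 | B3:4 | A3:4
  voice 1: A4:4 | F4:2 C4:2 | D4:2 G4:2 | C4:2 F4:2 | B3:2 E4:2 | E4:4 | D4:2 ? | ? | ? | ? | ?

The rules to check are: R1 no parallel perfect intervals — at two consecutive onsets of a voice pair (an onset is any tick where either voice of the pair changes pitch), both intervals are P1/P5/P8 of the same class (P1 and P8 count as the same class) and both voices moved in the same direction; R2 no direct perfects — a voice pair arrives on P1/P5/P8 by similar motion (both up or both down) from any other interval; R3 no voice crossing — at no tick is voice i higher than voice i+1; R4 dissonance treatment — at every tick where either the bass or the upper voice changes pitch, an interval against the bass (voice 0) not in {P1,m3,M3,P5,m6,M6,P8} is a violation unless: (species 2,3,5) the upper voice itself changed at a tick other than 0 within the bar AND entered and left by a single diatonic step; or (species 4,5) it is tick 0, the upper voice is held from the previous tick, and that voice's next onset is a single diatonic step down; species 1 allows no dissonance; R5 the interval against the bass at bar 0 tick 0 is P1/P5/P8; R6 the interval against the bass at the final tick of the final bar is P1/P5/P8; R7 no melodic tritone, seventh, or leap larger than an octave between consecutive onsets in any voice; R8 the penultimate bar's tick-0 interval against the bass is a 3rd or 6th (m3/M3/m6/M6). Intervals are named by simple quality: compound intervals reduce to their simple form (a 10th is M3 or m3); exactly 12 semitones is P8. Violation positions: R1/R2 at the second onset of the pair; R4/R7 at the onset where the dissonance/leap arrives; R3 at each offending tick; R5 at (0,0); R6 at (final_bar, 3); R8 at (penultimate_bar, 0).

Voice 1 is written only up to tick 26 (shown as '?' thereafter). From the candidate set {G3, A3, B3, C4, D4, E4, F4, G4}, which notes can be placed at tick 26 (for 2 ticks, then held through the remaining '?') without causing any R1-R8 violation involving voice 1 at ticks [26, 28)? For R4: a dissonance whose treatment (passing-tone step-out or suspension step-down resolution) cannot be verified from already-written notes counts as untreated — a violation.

{B3, D4, E4, G3, G4}

G3: legal
A3: violates R4
B3: legal
C4: violates R4
D4: legal
E4: legal
F4: violates R4
G4: legal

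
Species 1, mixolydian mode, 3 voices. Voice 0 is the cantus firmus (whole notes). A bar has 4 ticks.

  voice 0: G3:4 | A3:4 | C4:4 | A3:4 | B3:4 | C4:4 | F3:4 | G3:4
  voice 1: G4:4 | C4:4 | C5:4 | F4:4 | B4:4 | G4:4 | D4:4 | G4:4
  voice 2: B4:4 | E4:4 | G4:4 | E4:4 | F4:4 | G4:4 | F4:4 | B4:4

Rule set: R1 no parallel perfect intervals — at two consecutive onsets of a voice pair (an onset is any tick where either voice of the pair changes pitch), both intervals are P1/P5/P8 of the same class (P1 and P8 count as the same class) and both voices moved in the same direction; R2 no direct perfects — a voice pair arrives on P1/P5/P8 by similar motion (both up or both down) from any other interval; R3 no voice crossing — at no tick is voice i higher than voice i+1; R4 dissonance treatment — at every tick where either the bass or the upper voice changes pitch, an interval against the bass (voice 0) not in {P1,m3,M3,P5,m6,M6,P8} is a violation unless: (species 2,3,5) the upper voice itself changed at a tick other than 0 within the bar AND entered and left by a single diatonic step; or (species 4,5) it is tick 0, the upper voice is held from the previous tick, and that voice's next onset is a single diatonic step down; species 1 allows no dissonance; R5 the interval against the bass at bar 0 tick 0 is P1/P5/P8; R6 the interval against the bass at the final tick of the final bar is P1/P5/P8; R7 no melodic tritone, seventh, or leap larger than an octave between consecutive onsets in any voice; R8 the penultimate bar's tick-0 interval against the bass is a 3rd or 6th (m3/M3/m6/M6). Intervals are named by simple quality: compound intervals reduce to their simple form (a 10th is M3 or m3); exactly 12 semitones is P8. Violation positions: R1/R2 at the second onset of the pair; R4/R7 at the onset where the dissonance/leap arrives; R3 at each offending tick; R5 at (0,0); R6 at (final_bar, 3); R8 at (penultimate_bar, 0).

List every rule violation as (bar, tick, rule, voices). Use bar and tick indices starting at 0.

(0, 0, R5, (0, 2))
(2, 0, R1, (0, 2))
(2, 0, R2, (0, 1))
(2, 0, R3, (1, 2))
(2, 1, R3, (1, 2))
(2, 2, R3, (1, 2))
(2, 3, R3, (1, 2))
(3, 0, R1, (0, 2))
(3, 0, R3, (1, 2))
(3, 1, R3, (1, 2))
(3, 2, R3, (1, 2))
(3, 3, R3, (1, 2))
(4, 0, R2, (0, 1))
(4, 0, R3, (1, 2))
(4, 0, R4, (0, 2))
(4, 0, R7, (1,))
(4, 1, R3, (1, 2))
(4, 2, R3, (1, 2))
(4, 3, R3, (1, 2))
(5, 0, R2, (0, 2))
(6, 0, R2, (0, 2))
(6, 0, R8, (0, 2))
(7, 0, R2, (0, 1))
(7, 0, R7, (2,))
(7, 3, R6, (0, 2))

bar 0: v0=G3 v1=G4 v2=B4 downbeat M3
bar 1: v0=A3 v1=C4 v2=E4 downbeat P5
bar 2: v0=C4 v1=C5 v2=G4 downbeat P5
bar 3: v0=A3 v1=F4 v2=E4 downbeat P5
bar 4: v0=B3 v1=B4 v2=F4 downbeat TT
bar 5: v0=C4 v1=G4 v2=G4 downbeat P5
bar 6: v0=F3 v1=D4 v2=F4 downbeat P8
bar 7: v0=G3 v1=G4 v2=B4 downbeat M3
  -> R5 @ bar 0 tick 0 v(0, 2): opens on M3
  -> R1 @ bar 2 tick 0 v(0, 2): A3/E4 P5 -> C4/G4 P5 similar
  -> R2 @ bar 2 tick 0 v(0, 1): A3/C4 m3 -> C4/C5 P8 similar
  -> R3 @ bar 2 tick 0 v(1, 2): C5 above G4
  -> R3 @ bar 2 tick 1 v(1, 2): C5 above G4
  -> R3 @ bar 2 tick 2 v(1, 2): C5 above G4
  -> R3 @ bar 2 tick 3 v(1, 2): C5 above G4
  -> R1 @ bar 3 tick 0 v(0, 2): C4/G4 P5 -> A3/E4 P5 similar
  -> R3 @ bar 3 tick 0 v(1, 2): F4 above E4
  -> R3 @ bar 3 tick 1 v(1, 2): F4 above E4
  -> R3 @ bar 3 tick 2 v(1, 2): F4 above E4
  -> R3 @ bar 3 tick 3 v(1, 2): F4 above E4
  -> R2 @ bar 4 tick 0 v(0, 1): A3/F4 m6 -> B3/B4 P8 similar
  -> R3 @ bar 4 tick 0 v(1, 2): B4 above F4
  -> R4 @ bar 4 tick 0 v(0, 2): B3/F4 TT untreated
  -> R7 @ bar 4 tick 0 v(1,): F4->B4 leap 6st
  -> R3 @ bar 4 tick 1 v(1, 2): B4 above F4
  -> R3 @ bar 4 tick 2 v(1, 2): B4 above F4
  -> R3 @ bar 4 tick 3 v(1, 2): B4 above F4
  -> R2 @ bar 5 tick 0 v(0, 2): B3/F4 TT -> C4/G4 P5 similar
  -> R2 @ bar 6 tick 0 v(0, 2): C4/G4 P5 -> F3/F4 P8 similar
  -> R8 @ bar 6 tick 0 v(0, 2): penult P8 not 3rd/6th
  -> R2 @ bar 7 tick 0 v(0, 1): F3/D4 M6 -> G3/G4 P8 similar
  -> R7 @ bar 7 tick 0 v(2,): F4->B4 leap 6st
  -> R6 @ bar 7 tick 3 v(0, 2): closes on M3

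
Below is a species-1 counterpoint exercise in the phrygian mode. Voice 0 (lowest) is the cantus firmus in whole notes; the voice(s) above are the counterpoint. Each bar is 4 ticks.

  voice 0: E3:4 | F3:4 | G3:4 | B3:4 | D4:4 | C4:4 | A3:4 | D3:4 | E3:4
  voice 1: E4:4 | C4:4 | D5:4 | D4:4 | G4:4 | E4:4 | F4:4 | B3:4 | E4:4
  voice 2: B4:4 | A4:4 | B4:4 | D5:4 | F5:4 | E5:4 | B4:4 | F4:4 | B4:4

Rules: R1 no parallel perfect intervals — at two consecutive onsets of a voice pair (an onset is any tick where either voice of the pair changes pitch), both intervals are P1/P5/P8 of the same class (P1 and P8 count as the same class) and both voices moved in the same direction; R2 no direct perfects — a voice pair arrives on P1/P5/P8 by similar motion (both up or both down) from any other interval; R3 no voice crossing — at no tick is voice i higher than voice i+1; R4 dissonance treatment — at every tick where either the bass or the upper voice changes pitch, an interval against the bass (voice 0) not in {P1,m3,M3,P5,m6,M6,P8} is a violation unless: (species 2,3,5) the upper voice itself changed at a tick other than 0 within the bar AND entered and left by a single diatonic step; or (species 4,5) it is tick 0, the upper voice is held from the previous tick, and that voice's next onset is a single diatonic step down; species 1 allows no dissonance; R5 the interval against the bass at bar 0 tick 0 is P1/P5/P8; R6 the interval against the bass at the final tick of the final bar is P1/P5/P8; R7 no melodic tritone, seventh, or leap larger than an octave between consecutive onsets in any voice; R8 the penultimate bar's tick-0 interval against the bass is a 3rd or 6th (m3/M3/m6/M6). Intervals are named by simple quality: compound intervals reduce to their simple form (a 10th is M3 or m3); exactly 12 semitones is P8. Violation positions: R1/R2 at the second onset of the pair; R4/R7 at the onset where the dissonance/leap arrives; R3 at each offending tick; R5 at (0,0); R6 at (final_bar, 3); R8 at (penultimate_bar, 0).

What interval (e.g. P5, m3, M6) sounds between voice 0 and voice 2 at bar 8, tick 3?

P5

voice 0=E3 voice 2=B4 -> P5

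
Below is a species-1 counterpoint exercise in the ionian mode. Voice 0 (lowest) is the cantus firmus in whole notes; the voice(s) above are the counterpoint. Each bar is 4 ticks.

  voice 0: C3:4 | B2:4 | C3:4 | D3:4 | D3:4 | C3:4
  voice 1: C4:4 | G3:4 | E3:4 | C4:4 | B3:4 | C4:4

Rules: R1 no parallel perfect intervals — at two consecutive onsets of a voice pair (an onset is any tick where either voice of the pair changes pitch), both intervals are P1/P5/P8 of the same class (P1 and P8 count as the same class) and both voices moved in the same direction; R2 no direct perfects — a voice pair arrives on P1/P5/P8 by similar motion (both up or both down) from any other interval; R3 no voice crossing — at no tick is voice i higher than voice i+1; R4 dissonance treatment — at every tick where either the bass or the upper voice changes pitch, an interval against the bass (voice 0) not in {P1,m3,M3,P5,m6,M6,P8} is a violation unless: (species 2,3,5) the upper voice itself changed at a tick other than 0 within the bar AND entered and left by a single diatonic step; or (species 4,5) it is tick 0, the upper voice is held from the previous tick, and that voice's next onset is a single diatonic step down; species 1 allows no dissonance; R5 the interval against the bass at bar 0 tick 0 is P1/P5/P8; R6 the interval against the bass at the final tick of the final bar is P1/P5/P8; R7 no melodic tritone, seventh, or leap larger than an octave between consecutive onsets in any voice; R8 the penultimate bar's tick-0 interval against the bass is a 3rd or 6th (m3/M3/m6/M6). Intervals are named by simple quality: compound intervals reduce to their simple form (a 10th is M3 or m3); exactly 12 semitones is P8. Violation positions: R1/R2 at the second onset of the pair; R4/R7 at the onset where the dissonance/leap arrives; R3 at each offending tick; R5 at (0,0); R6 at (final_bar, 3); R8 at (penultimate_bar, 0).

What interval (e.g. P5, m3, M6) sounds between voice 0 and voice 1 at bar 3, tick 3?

voice 0=D3 voice 1=C4 -> m7

m7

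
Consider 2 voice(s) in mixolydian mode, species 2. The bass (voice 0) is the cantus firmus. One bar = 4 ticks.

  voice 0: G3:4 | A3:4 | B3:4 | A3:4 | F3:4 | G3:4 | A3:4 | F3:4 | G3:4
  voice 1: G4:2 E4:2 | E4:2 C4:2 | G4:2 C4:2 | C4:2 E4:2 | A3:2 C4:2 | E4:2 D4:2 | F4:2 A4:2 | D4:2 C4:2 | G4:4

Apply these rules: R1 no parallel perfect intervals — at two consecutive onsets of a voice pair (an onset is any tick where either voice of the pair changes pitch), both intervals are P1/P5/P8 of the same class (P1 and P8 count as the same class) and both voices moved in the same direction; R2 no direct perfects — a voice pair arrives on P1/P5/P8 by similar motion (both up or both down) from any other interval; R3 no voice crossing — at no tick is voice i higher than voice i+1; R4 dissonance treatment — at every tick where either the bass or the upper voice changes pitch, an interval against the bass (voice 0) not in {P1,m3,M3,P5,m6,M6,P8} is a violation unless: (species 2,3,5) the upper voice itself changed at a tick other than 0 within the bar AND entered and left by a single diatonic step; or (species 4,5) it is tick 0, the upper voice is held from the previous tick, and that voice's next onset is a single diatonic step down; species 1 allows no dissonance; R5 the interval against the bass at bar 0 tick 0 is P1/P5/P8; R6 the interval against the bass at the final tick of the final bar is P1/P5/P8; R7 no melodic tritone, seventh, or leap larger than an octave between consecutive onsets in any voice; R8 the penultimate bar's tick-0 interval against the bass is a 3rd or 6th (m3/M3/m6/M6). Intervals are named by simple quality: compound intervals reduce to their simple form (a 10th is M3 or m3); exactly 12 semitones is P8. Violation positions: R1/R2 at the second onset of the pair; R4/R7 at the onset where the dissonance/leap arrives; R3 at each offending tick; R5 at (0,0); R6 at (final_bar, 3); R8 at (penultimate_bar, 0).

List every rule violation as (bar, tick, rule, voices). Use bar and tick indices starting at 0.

bar 0: v0=G3 v1=G4 downbeat P8
bar 1: v0=A3 v1=E4 downbeat P5
bar 2: v0=B3 v1=G4 downbeat m6
bar 3: v0=A3 v1=C4 downbeat m3
bar 4: v0=F3 v1=A3 downbeat M3
bar 5: v0=G3 v1=E4 downbeat M6
bar 6: v0=A3 v1=F4 downbeat m6
bar 7: v0=F3 v1=D4 downbeat M6
bar 8: v0=G3 v1=G4 downbeat P8
  -> R4 @ bar 2 tick 2 v(0, 1): B3/C4 m2 untreated
  -> R2 @ bar 8 tick 0 v(0, 1): F3/C4 P5 -> G3/G4 P8 similar

(2, 2, R4, (0, 1))
(8, 0, R2, (0, 1))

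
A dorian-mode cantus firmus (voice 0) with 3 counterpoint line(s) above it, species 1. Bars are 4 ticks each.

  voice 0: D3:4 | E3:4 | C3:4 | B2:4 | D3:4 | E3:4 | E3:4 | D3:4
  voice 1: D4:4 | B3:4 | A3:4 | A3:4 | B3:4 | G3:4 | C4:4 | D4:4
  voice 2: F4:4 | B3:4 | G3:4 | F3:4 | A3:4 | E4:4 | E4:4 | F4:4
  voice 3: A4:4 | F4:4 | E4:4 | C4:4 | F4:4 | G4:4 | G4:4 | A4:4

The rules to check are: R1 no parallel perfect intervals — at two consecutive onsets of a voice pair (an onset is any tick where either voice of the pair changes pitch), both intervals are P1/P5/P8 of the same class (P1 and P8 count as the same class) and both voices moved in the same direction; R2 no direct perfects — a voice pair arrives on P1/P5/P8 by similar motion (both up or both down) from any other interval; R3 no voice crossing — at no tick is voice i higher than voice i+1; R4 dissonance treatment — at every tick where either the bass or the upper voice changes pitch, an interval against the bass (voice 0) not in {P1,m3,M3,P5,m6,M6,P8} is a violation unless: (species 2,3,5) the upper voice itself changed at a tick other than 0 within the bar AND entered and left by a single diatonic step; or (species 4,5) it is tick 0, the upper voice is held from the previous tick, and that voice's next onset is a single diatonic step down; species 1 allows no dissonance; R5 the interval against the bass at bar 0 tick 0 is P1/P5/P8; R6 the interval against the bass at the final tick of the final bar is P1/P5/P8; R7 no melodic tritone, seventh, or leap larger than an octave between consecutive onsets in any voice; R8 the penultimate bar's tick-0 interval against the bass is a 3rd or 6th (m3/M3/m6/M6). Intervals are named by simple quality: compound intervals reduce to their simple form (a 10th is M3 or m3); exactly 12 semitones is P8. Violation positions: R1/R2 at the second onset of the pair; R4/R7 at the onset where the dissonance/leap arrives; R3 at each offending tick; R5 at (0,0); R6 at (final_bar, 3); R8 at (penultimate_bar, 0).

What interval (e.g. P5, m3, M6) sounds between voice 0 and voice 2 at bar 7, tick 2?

voice 0=D3 voice 2=F4 -> m3

m3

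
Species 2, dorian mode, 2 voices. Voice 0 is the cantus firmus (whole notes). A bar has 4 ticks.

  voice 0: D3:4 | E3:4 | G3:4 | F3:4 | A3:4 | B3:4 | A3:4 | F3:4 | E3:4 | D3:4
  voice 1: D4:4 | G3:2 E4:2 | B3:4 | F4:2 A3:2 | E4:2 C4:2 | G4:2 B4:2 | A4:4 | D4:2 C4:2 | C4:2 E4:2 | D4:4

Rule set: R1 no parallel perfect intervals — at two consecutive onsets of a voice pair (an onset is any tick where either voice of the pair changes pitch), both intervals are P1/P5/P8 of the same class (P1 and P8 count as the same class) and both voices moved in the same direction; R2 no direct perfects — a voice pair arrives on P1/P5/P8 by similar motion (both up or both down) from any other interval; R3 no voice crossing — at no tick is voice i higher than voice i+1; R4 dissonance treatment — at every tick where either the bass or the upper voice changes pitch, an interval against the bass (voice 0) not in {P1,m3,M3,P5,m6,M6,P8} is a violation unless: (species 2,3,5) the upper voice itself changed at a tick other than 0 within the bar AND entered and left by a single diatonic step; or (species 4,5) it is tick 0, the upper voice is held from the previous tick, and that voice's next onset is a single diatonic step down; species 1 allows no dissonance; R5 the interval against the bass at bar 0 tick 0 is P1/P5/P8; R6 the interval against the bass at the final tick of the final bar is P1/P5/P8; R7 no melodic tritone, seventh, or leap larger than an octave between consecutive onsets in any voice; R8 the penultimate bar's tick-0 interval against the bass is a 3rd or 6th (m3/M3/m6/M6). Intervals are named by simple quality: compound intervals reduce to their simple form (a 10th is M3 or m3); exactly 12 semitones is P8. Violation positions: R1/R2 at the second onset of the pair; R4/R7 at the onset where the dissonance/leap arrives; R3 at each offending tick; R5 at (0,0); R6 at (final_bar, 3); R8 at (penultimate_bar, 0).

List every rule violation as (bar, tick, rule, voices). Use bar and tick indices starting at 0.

(3, 0, R7, (1,))
(4, 0, R2, (0, 1))
(6, 0, R1, (0, 1))
(9, 0, R1, (0, 1))

bar 0: v0=D3 v1=D4 downbeat P8
bar 1: v0=E3 v1=G3 downbeat m3
bar 2: v0=G3 v1=B3 downbeat M3
bar 3: v0=F3 v1=F4 downbeat P8
bar 4: v0=A3 v1=E4 downbeat P5
bar 5: v0=B3 v1=G4 downbeat m6
bar 6: v0=A3 v1=A4 downbeat P8
bar 7: v0=F3 v1=D4 downbeat M6
bar 8: v0=E3 v1=C4 downbeat m6
bar 9: v0=D3 v1=D4 downbeat P8
  -> R7 @ bar 3 tick 0 v(1,): B3->F4 leap 6st
  -> R2 @ bar 4 tick 0 v(0, 1): F3/A3 M3 -> A3/E4 P5 similar
  -> R1 @ bar 6 tick 0 v(0, 1): B3/B4 P8 -> A3/A4 P8 similar
  -> R1 @ bar 9 tick 0 v(0, 1): E3/E4 P8 -> D3/D4 P8 similar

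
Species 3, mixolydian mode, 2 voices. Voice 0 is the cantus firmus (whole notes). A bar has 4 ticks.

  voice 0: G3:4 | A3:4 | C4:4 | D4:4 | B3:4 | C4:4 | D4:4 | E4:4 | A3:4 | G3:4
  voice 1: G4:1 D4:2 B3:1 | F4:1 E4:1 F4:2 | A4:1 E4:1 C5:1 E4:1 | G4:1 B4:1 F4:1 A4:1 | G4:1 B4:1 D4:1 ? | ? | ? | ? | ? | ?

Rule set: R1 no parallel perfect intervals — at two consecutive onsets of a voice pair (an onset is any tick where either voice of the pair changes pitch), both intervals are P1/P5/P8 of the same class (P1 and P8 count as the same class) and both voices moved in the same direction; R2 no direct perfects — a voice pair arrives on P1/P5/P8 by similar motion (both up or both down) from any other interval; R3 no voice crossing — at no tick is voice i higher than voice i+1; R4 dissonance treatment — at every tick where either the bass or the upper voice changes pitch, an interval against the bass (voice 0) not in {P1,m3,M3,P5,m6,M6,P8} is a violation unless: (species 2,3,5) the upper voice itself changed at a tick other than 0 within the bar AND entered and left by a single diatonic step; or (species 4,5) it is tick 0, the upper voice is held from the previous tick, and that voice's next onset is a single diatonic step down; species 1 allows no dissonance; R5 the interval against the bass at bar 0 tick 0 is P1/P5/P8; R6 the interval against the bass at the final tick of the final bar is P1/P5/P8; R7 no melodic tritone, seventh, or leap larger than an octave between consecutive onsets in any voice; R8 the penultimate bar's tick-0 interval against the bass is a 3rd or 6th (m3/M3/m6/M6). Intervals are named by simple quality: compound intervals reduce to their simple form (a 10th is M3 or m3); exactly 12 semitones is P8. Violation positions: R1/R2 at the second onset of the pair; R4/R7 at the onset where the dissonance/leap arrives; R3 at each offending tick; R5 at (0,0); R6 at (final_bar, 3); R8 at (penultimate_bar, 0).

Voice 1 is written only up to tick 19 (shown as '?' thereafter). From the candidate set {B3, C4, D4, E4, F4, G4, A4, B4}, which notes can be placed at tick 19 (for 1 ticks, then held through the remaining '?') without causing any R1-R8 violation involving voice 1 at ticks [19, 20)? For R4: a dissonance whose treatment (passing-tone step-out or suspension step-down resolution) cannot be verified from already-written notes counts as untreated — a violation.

{B3, B4, D4, G4}

B3: legal
C4: violates R4
D4: legal
E4: violates R4
F4: violates R4
G4: legal
A4: violates R4
B4: legal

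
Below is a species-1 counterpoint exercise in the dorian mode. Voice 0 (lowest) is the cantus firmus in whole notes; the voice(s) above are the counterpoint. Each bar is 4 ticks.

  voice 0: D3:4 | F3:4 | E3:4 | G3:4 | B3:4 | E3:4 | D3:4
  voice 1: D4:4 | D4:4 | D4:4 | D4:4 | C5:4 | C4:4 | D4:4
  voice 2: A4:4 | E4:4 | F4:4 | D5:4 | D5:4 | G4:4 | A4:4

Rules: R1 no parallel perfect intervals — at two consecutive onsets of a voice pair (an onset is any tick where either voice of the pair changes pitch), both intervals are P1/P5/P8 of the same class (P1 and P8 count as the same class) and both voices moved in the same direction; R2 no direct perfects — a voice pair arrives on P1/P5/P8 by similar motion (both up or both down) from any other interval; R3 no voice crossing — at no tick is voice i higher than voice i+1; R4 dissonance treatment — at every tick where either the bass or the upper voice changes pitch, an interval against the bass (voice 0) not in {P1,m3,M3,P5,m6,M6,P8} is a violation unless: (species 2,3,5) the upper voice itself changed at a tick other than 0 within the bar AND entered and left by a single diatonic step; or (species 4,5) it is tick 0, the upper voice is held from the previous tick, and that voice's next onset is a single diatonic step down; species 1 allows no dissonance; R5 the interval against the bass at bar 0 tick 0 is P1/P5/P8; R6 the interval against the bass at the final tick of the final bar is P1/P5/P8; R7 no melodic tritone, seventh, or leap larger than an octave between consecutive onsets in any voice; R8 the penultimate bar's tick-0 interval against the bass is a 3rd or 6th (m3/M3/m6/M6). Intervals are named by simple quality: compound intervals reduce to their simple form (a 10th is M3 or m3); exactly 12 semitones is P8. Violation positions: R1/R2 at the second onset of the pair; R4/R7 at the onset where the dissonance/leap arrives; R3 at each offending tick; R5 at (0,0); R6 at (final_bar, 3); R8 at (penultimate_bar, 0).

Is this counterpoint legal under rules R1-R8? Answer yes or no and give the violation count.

No (8 violations)

bar 0: v0=D3 v1=D4 v2=A4 (P5)
bar 1: v0=F3 v1=D4 v2=E4 (M7)
bar 2: v0=E3 v1=D4 v2=F4 (m2)
bar 3: v0=G3 v1=D4 v2=D5 (P5)
bar 4: v0=B3 v1=C5 v2=D5 (m3)
bar 5: v0=E3 v1=C4 v2=G4 (m3)
bar 6: v0=D3 v1=D4 v2=A4 (P5)
  R4 @ bar1.0: F3/E4 M7 untreated
  R4 @ bar2.0: E3/D4 m7 untreated
  R4 @ bar2.0: E3/F4 m2 untreated
  R2 @ bar3.0: E3/F4 m2 -> G3/D5 P5 similar
  R4 @ bar4.0: B3/C5 m2 untreated
  R7 @ bar4.0: D4->C5 leap 10st
  R2 @ bar5.0: C5/D5 M2 -> C4/G4 P5 similar
  R1 @ bar6.0: C4/G4 P5 -> D4/A4 P5 similar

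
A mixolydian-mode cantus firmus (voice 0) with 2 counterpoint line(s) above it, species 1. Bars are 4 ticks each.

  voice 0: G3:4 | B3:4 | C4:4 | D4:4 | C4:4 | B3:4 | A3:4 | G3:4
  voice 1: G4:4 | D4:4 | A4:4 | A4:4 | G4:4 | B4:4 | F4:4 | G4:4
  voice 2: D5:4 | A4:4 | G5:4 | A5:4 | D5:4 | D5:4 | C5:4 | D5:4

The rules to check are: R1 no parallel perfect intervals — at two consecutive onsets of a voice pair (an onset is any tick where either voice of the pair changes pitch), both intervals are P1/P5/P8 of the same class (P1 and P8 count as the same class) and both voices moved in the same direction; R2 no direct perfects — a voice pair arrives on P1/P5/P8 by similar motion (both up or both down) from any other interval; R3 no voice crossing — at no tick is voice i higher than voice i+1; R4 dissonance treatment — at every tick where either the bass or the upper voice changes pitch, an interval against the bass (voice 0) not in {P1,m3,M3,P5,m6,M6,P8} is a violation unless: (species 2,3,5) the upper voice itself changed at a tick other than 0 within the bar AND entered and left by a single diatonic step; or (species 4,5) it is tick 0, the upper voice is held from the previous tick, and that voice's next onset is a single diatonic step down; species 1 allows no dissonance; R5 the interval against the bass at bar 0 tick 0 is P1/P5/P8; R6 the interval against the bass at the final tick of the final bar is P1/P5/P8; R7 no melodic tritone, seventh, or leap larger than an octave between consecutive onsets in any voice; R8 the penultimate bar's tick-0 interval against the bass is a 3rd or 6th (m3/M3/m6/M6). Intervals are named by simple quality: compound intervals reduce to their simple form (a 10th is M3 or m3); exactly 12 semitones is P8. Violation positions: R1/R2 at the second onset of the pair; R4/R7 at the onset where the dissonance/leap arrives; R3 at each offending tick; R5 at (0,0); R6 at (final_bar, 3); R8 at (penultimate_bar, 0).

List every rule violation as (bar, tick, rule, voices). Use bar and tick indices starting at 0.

bar 0: v0=G3 v1=G4 v2=D5 downbeat P5
bar 1: v0=B3 v1=D4 v2=A4 downbeat m7
bar 2: v0=C4 v1=A4 v2=G5 downbeat P5
bar 3: v0=D4 v1=A4 v2=A5 downbeat P5
bar 4: v0=C4 v1=G4 v2=D5 downbeat M2
bar 5: v0=B3 v1=B4 v2=D5 downbeat m3
bar 6: v0=A3 v1=F4 v2=C5 downbeat m3
bar 7: v0=G3 v1=G4 v2=D5 downbeat P5
  -> R1 @ bar 1 tick 0 v(1, 2): G4/D5 P5 -> D4/A4 P5 similar
  -> R4 @ bar 1 tick 0 v(0, 2): B3/A4 m7 untreated
  -> R2 @ bar 2 tick 0 v(0, 2): B3/A4 m7 -> C4/G5 P5 similar
  -> R7 @ bar 2 tick 0 v(2,): A4->G5 leap 10st
  -> R1 @ bar 3 tick 0 v(0, 2): C4/G5 P5 -> D4/A5 P5 similar
  -> R1 @ bar 4 tick 0 v(0, 1): D4/A4 P5 -> C4/G4 P5 similar
  -> R2 @ bar 4 tick 0 v(1, 2): A4/A5 P8 -> G4/D5 P5 similar
  -> R4 @ bar 4 tick 0 v(0, 2): C4/D5 M2 untreated
  -> R2 @ bar 6 tick 0 v(1, 2): B4/D5 m3 -> F4/C5 P5 similar
  -> R7 @ bar 6 tick 0 v(1,): B4->F4 leap 6st
  -> R1 @ bar 7 tick 0 v(1, 2): F4/C5 P5 -> G4/D5 P5 similar

(1, 0, R1, (1, 2))
(1, 0, R4, (0, 2))
(2, 0, R2, (0, 2))
(2, 0, R7, (2,))
(3, 0, R1, (0, 2))
(4, 0, R1, (0, 1))
(4, 0, R2, (1, 2))
(4, 0, R4, (0, 2))
(6, 0, R2, (1, 2))
(6, 0, R7, (1,))
(7, 0, R1, (1, 2))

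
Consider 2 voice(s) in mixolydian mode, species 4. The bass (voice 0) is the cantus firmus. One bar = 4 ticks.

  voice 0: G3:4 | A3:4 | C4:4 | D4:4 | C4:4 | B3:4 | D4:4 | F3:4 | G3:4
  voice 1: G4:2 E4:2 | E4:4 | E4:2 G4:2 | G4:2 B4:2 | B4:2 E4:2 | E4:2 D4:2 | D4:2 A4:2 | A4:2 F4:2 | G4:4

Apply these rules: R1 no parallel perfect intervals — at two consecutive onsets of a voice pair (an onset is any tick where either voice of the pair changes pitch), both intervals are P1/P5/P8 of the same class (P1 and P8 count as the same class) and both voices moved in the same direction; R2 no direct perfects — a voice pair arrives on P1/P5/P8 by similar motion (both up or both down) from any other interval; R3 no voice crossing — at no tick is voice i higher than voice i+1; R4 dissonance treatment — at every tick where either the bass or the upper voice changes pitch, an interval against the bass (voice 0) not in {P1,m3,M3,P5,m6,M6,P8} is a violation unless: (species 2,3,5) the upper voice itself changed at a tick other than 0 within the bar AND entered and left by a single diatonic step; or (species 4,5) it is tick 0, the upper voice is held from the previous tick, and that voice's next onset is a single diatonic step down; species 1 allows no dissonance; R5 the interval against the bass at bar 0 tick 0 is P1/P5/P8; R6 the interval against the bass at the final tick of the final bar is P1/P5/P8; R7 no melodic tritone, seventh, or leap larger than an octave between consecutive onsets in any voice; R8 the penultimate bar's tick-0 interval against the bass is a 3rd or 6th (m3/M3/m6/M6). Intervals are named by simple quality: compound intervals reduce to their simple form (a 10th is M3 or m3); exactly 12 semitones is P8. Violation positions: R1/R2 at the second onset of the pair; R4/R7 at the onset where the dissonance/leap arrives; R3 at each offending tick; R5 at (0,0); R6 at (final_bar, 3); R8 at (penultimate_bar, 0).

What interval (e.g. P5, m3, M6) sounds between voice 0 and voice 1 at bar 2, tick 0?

voice 0=C4 voice 1=E4 -> M3

M3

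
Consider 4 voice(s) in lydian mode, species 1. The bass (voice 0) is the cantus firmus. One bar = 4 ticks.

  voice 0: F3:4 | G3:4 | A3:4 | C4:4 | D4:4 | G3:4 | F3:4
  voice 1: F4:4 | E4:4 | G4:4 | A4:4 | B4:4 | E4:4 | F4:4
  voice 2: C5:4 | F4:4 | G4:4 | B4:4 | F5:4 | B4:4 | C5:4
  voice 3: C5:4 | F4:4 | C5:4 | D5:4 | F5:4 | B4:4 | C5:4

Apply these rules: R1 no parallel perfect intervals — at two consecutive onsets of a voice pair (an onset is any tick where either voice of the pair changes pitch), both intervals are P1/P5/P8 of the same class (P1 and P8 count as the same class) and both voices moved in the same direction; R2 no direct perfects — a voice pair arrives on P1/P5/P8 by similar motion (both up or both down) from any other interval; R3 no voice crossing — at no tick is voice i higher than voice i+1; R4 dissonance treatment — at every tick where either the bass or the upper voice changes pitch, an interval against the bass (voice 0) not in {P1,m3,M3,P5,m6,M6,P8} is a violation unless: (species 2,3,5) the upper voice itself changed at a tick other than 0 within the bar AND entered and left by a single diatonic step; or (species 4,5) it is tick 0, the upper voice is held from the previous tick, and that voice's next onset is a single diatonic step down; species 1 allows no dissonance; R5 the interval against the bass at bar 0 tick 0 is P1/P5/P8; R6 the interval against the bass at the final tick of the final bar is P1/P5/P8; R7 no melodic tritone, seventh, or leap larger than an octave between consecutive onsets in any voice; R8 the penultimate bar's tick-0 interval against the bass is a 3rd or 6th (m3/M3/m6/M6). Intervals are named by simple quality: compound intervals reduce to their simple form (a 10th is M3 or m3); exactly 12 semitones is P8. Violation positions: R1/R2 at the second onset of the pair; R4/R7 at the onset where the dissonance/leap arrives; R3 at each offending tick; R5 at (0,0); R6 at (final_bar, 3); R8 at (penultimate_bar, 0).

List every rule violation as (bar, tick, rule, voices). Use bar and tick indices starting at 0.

(1, 0, R1, (2, 3))
(1, 0, R4, (0, 2))
(1, 0, R4, (0, 3))
(2, 0, R2, (1, 2))
(2, 0, R4, (0, 1))
(2, 0, R4, (0, 2))
(3, 0, R4, (0, 2))
(3, 0, R4, (0, 3))
(4, 0, R2, (2, 3))
(4, 0, R7, (2,))
(5, 0, R1, (2, 3))
(5, 0, R2, (1, 2))
(5, 0, R2, (1, 3))
(5, 0, R7, (2,))
(5, 0, R7, (3,))
(6, 0, R1, (1, 2))
(6, 0, R1, (1, 3))
(6, 0, R1, (2, 3))

bar 0: v0=F3 v1=F4 v2=C5 v3=C5 downbeat P5
bar 1: v0=G3 v1=E4 v2=F4 v3=F4 downbeat m7
bar 2: v0=A3 v1=G4 v2=G4 v3=C5 downbeat m3
bar 3: v0=C4 v1=A4 v2=B4 v3=D5 downbeat M2
bar 4: v0=D4 v1=B4 v2=F5 v3=F5 downbeat m3
bar 5: v0=G3 v1=E4 v2=B4 v3=B4 downbeat M3
bar 6: v0=F3 v1=F4 v2=C5 v3=C5 downbeat P5
  -> R1 @ bar 1 tick 0 v(2, 3): C5/C5 P1 -> F4/F4 P1 similar
  -> R4 @ bar 1 tick 0 v(0, 2): G3/F4 m7 untreated
  -> R4 @ bar 1 tick 0 v(0, 3): G3/F4 m7 untreated
  -> R2 @ bar 2 tick 0 v(1, 2): E4/F4 m2 -> G4/G4 P1 similar
  -> R4 @ bar 2 tick 0 v(0, 1): A3/G4 m7 untreated
  -> R4 @ bar 2 tick 0 v(0, 2): A3/G4 m7 untreated
  -> R4 @ bar 3 tick 0 v(0, 2): C4/B4 M7 untreated
  -> R4 @ bar 3 tick 0 v(0, 3): C4/D5 M2 untreated
  -> R2 @ bar 4 tick 0 v(2, 3): B4/D5 m3 -> F5/F5 P1 similar
  -> R7 @ bar 4 tick 0 v(2,): B4->F5 leap 6st
  -> R1 @ bar 5 tick 0 v(2, 3): F5/F5 P1 -> B4/B4 P1 similar
  -> R2 @ bar 5 tick 0 v(1, 2): B4/F5 TT -> E4/B4 P5 similar
  -> R2 @ bar 5 tick 0 v(1, 3): B4/F5 TT -> E4/B4 P5 similar
  -> R7 @ bar 5 tick 0 v(2,): F5->B4 leap 6st
  -> R7 @ bar 5 tick 0 v(3,): F5->B4 leap 6st
  -> R1 @ bar 6 tick 0 v(1, 2): E4/B4 P5 -> F4/C5 P5 similar
  -> R1 @ bar 6 tick 0 v(1, 3): E4/B4 P5 -> F4/C5 P5 similar
  -> R1 @ bar 6 tick 0 v(2, 3): B4/B4 P1 -> C5/C5 P1 similar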